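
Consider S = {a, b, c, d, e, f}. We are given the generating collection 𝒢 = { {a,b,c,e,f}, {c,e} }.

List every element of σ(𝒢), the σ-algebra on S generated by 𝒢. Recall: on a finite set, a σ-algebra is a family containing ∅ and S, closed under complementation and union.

Begin from { ∅, {c,e}, {a,b,c,e,f}, S } (that is, 𝒢 plus ∅ and S).
Step 1: 2 new —
  {d}  = ᶜ of {a,b,c,e,f}
  {a,b,d,f}  = ᶜ of {c,e}
  |family| = 6
Step 2 (1 new):
  {c,d,e}  = {d} ∪ {c,e}
  |family| = 7
Step 3. New:
  {a,b,f}  = ᶜ of {c,d,e}
  |family| = 8
Step 4: no new sets; the family is a σ-algebra.

|σ(𝒢)| = 8.  σ(𝒢) = { ∅, {d}, {c,e}, {a,b,f}, {c,d,e}, {a,b,d,f}, {a,b,c,e,f}, S }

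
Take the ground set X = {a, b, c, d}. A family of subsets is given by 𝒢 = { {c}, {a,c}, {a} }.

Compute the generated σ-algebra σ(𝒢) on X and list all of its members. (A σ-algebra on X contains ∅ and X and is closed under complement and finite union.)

σ(𝒢) (8 sets): { ∅, {a}, {c}, {a,c}, {b,d}, {a,b,d}, {b,c,d}, X }

Check:
Begin from { ∅, {a}, {c}, {a,c}, X } (that is, 𝒢 plus ∅ and X).
Step 1: 3 new —
  {b,d}  = ᶜ of {a,c}
  {a,b,d}  = ᶜ of {c}
  {b,c,d}  = ᶜ of {a}
  (now 8)
Step 2: closed — nothing new.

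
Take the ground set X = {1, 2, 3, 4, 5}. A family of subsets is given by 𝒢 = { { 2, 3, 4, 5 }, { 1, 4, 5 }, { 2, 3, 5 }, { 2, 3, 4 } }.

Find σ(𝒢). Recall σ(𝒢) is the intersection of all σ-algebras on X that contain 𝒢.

σ(𝒢) = { ∅, { 1 }, { 4 }, { 5 }, { 1, 4 }, { 1, 5 }, { 2, 3 }, { 4, 5 }, { 1, 2, 3 }, { 1, 4, 5 }, { 2, 3, 4 }, { 2, 3, 5 }, { 1, 2, 3, 4 }, { 1, 2, 3, 5 }, { 2, 3, 4, 5 }, X }

Derivation:
Initial family (6 sets): { ∅, { 1, 4, 5 }, { 2, 3, 4 }, { 2, 3, 5 }, { 2, 3, 4, 5 }, X }.
Step 1. New:
  { 1 }  = complement { 2, 3, 4, 5 }
  { 1, 4 }  = complement { 2, 3, 5 }
  { 1, 5 }  = complement { 2, 3, 4 }
  { 2, 3 }  = complement { 1, 4, 5 }
  — 10 sets.
Step 2 (3 new):
  { 1, 2, 3 }  = { 2, 3 } ∪ { 1 }
  { 1, 2, 3, 4 }  = { 2, 3, 4 } ∪ { 1, 4 }
  { 1, 2, 3, 5 }  = { 2, 3, 5 } ∪ { 1, 5 }
  — 13 sets.
Step 3. New:
  { 4 }  = complement { 1, 2, 3, 5 }
  { 5 }  = complement { 1, 2, 3, 4 }
  { 4, 5 }  = complement { 1, 2, 3 }
  — 16 sets.
Step 4: closed — nothing new.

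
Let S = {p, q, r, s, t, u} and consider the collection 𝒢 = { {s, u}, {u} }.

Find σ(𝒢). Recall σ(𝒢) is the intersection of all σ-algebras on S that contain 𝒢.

Seed the family with 𝒢 together with ∅ and S: { {}, {u}, {s, u}, S }.
Step 1. New:
  {p, q, r, t}  = {s, u}ᶜ
  {p, q, r, s, t}  = {u}ᶜ
  |family| = 6
Step 2 adds 1:
  {p, q, r, t, u}  = {p, q, r, t} ∪ {u}
  |family| = 7
Step 3: 1 new —
  {s}  = {p, q, r, t, u}ᶜ
  |family| = 8
Step 4: no new sets; the family is a σ-algebra.

|σ(𝒢)| = 8.  σ(𝒢) = { {}, {s}, {u}, {s, u}, {p, q, r, t}, {p, q, r, s, t}, {p, q, r, t, u}, S }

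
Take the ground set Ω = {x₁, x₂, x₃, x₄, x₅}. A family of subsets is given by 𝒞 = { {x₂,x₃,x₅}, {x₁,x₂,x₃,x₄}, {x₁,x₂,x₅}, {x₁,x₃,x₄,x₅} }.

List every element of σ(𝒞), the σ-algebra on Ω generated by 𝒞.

Take S₀ = 𝒞 ∪ {∅, Ω} = { {}, {x₁,x₂,x₅}, {x₂,x₃,x₅}, {x₁,x₂,x₃,x₄}, {x₁,x₃,x₄,x₅}, Ω }.
Round 1. New:
  {x₂}  = ᶜ of {x₁,x₃,x₄,x₅}
  {x₅}  = ᶜ of {x₁,x₂,x₃,x₄}
  {x₁,x₄}  = ᶜ of {x₂,x₃,x₅}
  {x₃,x₄}  = ᶜ of {x₁,x₂,x₅}
  {x₁,x₂,x₃,x₅}  = {x₁,x₂,x₅} ∪ {x₂,x₃,x₅}
  [11 total]
Round 2 adds 9:
  {x₄}  = ᶜ of {x₁,x₂,x₃,x₅}
  {x₂,x₅}  = {x₂} ∪ {x₅}
  {x₁,x₂,x₄}  = {x₂} ∪ {x₁,x₄}
  {x₁,x₃,x₄}  = {x₃,x₄} ∪ {x₁,x₄}
  {x₁,x₄,x₅}  = {x₅} ∪ {x₁,x₄}
  {x₂,x₃,x₄}  = {x₃,x₄} ∪ {x₂}
  {x₃,x₄,x₅}  = {x₃,x₄} ∪ {x₅}
  {x₁,x₂,x₄,x₅}  = {x₁,x₂,x₅} ∪ {x₁,x₄}
  {x₂,x₃,x₄,x₅}  = {x₃,x₄} ∪ {x₂,x₃,x₅}
  [20 total]
Round 3 adds 9:
  {x₁}  = ᶜ of {x₂,x₃,x₄,x₅}
  {x₃}  = ᶜ of {x₁,x₂,x₄,x₅}
  {x₁,x₂}  = ᶜ of {x₃,x₄,x₅}
  {x₁,x₅}  = ᶜ of {x₂,x₃,x₄}
  {x₂,x₃}  = ᶜ of {x₁,x₄,x₅}
  {x₂,x₄}  = {x₂} ∪ {x₄}
  {x₃,x₅}  = ᶜ of {x₁,x₂,x₄}
  {x₄,x₅}  = {x₅} ∪ {x₄}
  {x₂,x₄,x₅}  = {x₂,x₅} ∪ {x₄}
  [29 total]
Round 4. New:
  {x₁,x₃}  = ᶜ of {x₂,x₄,x₅}
  {x₁,x₂,x₃}  = ᶜ of {x₄,x₅}
  {x₁,x₃,x₅}  = ᶜ of {x₂,x₄}
  [32 total]
Round 5: no new sets; the family is a σ-algebra.

σ(𝒞) = { {}, {x₁}, {x₂}, {x₃}, {x₄}, {x₅}, {x₁,x₂}, {x₁,x₃}, {x₁,x₄}, {x₁,x₅}, {x₂,x₃}, {x₂,x₄}, {x₂,x₅}, {x₃,x₄}, {x₃,x₅}, {x₄,x₅}, {x₁,x₂,x₃}, {x₁,x₂,x₄}, {x₁,x₂,x₅}, {x₁,x₃,x₄}, {x₁,x₃,x₅}, {x₁,x₄,x₅}, {x₂,x₃,x₄}, {x₂,x₃,x₅}, {x₂,x₄,x₅}, {x₃,x₄,x₅}, {x₁,x₂,x₃,x₄}, {x₁,x₂,x₃,x₅}, {x₁,x₂,x₄,x₅}, {x₁,x₃,x₄,x₅}, {x₂,x₃,x₄,x₅}, Ω }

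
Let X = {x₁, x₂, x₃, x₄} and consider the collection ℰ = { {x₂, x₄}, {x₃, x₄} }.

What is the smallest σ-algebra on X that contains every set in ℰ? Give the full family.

Seed the family with ℰ together with ∅ and X: { {}, {x₂, x₄}, {x₃, x₄}, X }.
Iteration 1. New:
  {x₁, x₂}  = complement {x₃, x₄}
  {x₁, x₃}  = complement {x₂, x₄}
  {x₂, x₃, x₄}  = {x₃, x₄} ∪ {x₂, x₄}
  [7 total]
Iteration 2: 4 new —
  {x₁}  = complement {x₂, x₃, x₄}
  {x₁, x₂, x₃}  = {x₁, x₂} ∪ {x₁, x₃}
  {x₁, x₂, x₄}  = {x₁, x₂} ∪ {x₂, x₄}
  {x₁, x₃, x₄}  = {x₃, x₄} ∪ {x₁, x₃}
  [11 total]
Iteration 3 (3 new):
  {x₂}  = complement {x₁, x₃, x₄}
  {x₃}  = complement {x₁, x₂, x₄}
  {x₄}  = complement {x₁, x₂, x₃}
  [14 total]
Iteration 4: +2 →
  {x₁, x₄}  = {x₄} ∪ {x₁}
  {x₂, x₃}  = {x₃} ∪ {x₂}
  [16 total]
After Iteration 5 the family is unchanged; done.

Therefore σ(ℰ) = { {}, {x₁}, {x₂}, {x₃}, {x₄}, {x₁, x₂}, {x₁, x₃}, {x₁, x₄}, {x₂, x₃}, {x₂, x₄}, {x₃, x₄}, {x₁, x₂, x₃}, {x₁, x₂, x₄}, {x₁, x₃, x₄}, {x₂, x₃, x₄}, X } (|σ(ℰ)| = 16).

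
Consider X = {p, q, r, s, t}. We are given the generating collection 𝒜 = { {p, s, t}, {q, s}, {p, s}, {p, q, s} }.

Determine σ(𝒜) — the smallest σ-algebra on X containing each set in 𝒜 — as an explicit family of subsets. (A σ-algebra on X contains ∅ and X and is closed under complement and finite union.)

Answer: σ(𝒜) = { {}, {p}, {q}, {r}, {s}, {t}, {p, q}, {p, r}, {p, s}, {p, t}, {q, r}, {q, s}, {q, t}, {r, s}, {r, t}, {s, t}, {p, q, r}, {p, q, s}, {p, q, t}, {p, r, s}, {p, r, t}, {p, s, t}, {q, r, s}, {q, r, t}, {q, s, t}, {r, s, t}, {p, q, r, s}, {p, q, r, t}, {p, q, s, t}, {p, r, s, t}, {q, r, s, t}, X }

Derivation:
Seed the family with 𝒜 together with ∅ and X: { {}, {p, s}, {q, s}, {p, q, s}, {p, s, t}, X }.
Round 1 (5 new):
  {q, r}  = X∖{p, s, t}
  {r, t}  = X∖{p, q, s}
  {p, r, t}  = X∖{q, s}
  {q, r, t}  = X∖{p, s}
  {p, q, s, t}  = {p, s, t} ∪ {p, q, s}
  (now 11)
Round 2: +6 →
  {r}  = X∖{p, q, s, t}
  {q, r, s}  = {q, r} ∪ {q, s}
  {p, q, r, s}  = {p, q, s} ∪ {q, r}
  {p, q, r, t}  = {p, r, t} ∪ {q, r, t}
  {p, r, s, t}  = {p, s, t} ∪ {p, r, t}
  {q, r, s, t}  = {q, r, t} ∪ {q, s}
  (now 17)
Round 3 adds 6:
  {p}  = X∖{q, r, s, t}
  {q}  = X∖{p, r, s, t}
  {s}  = X∖{p, q, r, t}
  {t}  = X∖{p, q, r, s}
  {p, t}  = X∖{q, r, s}
  {p, r, s}  = {r} ∪ {p, s}
  (now 23)
Round 4. New:
  {p, q}  = {q} ∪ {p}
  {p, r}  = {r} ∪ {p}
  {q, t}  = X∖{p, r, s}
  {r, s}  = {r} ∪ {s}
  {s, t}  = {t} ∪ {s}
  {p, q, r}  = {q, r} ∪ {p}
  {p, q, t}  = {q} ∪ {p, t}
  {q, s, t}  = {t} ∪ {q, s}
  {r, s, t}  = {s} ∪ {r, t}
  (now 32)
Round 5: closed — nothing new.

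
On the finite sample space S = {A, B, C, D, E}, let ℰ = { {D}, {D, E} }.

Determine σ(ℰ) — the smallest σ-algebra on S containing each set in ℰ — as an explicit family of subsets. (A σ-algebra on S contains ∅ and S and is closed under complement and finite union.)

σ(ℰ) (8 sets): { {}, {D}, {E}, {D, E}, {A, B, C}, {A, B, C, D}, {A, B, C, E}, S }

Trace:
Seed the family with ℰ together with ∅ and S: { {}, {D}, {D, E}, S }.
Iteration 1 (2 new):
  {A, B, C}  = ᶜ of {D, E}
  {A, B, C, E}  = ᶜ of {D}
  [6 total]
Iteration 2: 1 new —
  {A, B, C, D}  = {A, B, C} ∪ {D}
  [7 total]
Iteration 3 adds 1:
  {E}  = ᶜ of {A, B, C, D}
  [8 total]
Iteration 4: closed — nothing new.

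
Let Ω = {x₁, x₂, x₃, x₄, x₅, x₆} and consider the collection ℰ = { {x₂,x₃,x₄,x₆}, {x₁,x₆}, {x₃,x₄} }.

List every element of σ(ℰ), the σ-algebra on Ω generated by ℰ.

σ(ℰ) = { {}, {x₁}, {x₂}, {x₅}, {x₆}, {x₁,x₂}, {x₁,x₅}, {x₁,x₆}, {x₂,x₅}, {x₂,x₆}, {x₃,x₄}, {x₅,x₆}, {x₁,x₂,x₅}, {x₁,x₂,x₆}, {x₁,x₃,x₄}, {x₁,x₅,x₆}, {x₂,x₃,x₄}, {x₂,x₅,x₆}, {x₃,x₄,x₅}, {x₃,x₄,x₆}, {x₁,x₂,x₃,x₄}, {x₁,x₂,x₅,x₆}, {x₁,x₃,x₄,x₅}, {x₁,x₃,x₄,x₆}, {x₂,x₃,x₄,x₅}, {x₂,x₃,x₄,x₆}, {x₃,x₄,x₅,x₆}, {x₁,x₂,x₃,x₄,x₅}, {x₁,x₂,x₃,x₄,x₆}, {x₁,x₃,x₄,x₅,x₆}, {x₂,x₃,x₄,x₅,x₆}, Ω }

Working:
Take S₀ = ℰ ∪ {∅, Ω} = { {}, {x₁,x₆}, {x₃,x₄}, {x₂,x₃,x₄,x₆}, Ω }.
Round 1. New:
  {x₁,x₅}  = Ω∖{x₂,x₃,x₄,x₆}
  {x₁,x₂,x₅,x₆}  = Ω∖{x₃,x₄}
  {x₁,x₃,x₄,x₆}  = {x₃,x₄} ∪ {x₁,x₆}
  {x₂,x₃,x₄,x₅}  = Ω∖{x₁,x₆}
  {x₁,x₂,x₃,x₄,x₆}  = {x₂,x₃,x₄,x₆} ∪ {x₁,x₆}
  |family| = 10
Round 2 adds 7:
  {x₅}  = Ω∖{x₁,x₂,x₃,x₄,x₆}
  {x₂,x₅}  = Ω∖{x₁,x₃,x₄,x₆}
  {x₁,x₅,x₆}  = {x₁,x₆} ∪ {x₁,x₅}
  {x₁,x₃,x₄,x₅}  = {x₃,x₄} ∪ {x₁,x₅}
  {x₁,x₂,x₃,x₄,x₅}  = {x₂,x₃,x₄,x₅} ∪ {x₁,x₅}
  {x₁,x₃,x₄,x₅,x₆}  = {x₁,x₃,x₄,x₆} ∪ {x₁,x₅}
  {x₂,x₃,x₄,x₅,x₆}  = {x₂,x₃,x₄,x₅} ∪ {x₂,x₃,x₄,x₆}
  |family| = 17
Round 3 (7 new):
  {x₁}  = Ω∖{x₂,x₃,x₄,x₅,x₆}
  {x₂}  = Ω∖{x₁,x₃,x₄,x₅,x₆}
  {x₆}  = Ω∖{x₁,x₂,x₃,x₄,x₅}
  {x₂,x₆}  = Ω∖{x₁,x₃,x₄,x₅}
  {x₁,x₂,x₅}  = {x₂,x₅} ∪ {x₁,x₅}
  {x₂,x₃,x₄}  = Ω∖{x₁,x₅,x₆}
  {x₃,x₄,x₅}  = {x₃,x₄} ∪ {x₅}
  |family| = 24
Round 4: +8 →
  {x₁,x₂}  = {x₂} ∪ {x₁}
  {x₅,x₆}  = {x₆} ∪ {x₅}
  {x₁,x₂,x₆}  = Ω∖{x₃,x₄,x₅}
  {x₁,x₃,x₄}  = {x₃,x₄} ∪ {x₁}
  {x₂,x₅,x₆}  = {x₂,x₅} ∪ {x₂,x₆}
  {x₃,x₄,x₆}  = Ω∖{x₁,x₂,x₅}
  {x₁,x₂,x₃,x₄}  = {x₂,x₃,x₄} ∪ {x₁}
  {x₃,x₄,x₅,x₆}  = {x₃,x₄,x₅} ∪ {x₆}
  |family| = 32
Round 5: no new sets; the family is a σ-algebra.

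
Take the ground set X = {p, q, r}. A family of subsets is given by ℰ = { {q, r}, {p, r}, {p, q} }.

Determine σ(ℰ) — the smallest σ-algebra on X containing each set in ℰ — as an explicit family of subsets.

Answer: σ(ℰ) = { {}, {p}, {q}, {r}, {p, q}, {p, r}, {q, r}, X }

Trace:
Begin from { {}, {p, q}, {p, r}, {q, r}, X } (that is, ℰ plus ∅ and X).
Iteration 1. New:
  {p}  = complement {q, r}
  {q}  = complement {p, r}
  {r}  = complement {p, q}
Iteration 2: closed — nothing new.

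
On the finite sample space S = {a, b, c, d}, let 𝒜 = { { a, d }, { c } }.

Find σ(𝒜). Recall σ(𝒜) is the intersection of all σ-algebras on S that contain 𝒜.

Take S₀ = 𝒜 ∪ {∅, S} = { {  }, { c }, { a, d }, S }.
Iteration 1. New:
  { b, c }  = complement { a, d }
  { a, b, d }  = complement { c }
  { a, c, d }  = { c } ∪ { a, d }
  [7 total]
Iteration 2. New:
  { b }  = complement { a, c, d }
  [8 total]
Iteration 3: no new sets; the family is a σ-algebra.

Therefore σ(𝒜) = { {  }, { b }, { c }, { a, d }, { b, c }, { a, b, d }, { a, c, d }, S } (|σ(𝒜)| = 8).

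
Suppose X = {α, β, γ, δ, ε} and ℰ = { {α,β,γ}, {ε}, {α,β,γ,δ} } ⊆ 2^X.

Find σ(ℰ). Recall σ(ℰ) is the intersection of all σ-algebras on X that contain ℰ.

Initial family (5 sets): { ∅, {ε}, {α,β,γ}, {α,β,γ,δ}, X }.
Pass 1: +2 →
  {δ,ε}  = X∖{α,β,γ}
  {α,β,γ,ε}  = {α,β,γ} ∪ {ε}
  (now 7)
Pass 2 adds 1:
  {δ}  = X∖{α,β,γ,ε}
  (now 8)
Pass 3: stable.

Therefore σ(ℰ) = { ∅, {δ}, {ε}, {δ,ε}, {α,β,γ}, {α,β,γ,δ}, {α,β,γ,ε}, X } (|σ(ℰ)| = 8).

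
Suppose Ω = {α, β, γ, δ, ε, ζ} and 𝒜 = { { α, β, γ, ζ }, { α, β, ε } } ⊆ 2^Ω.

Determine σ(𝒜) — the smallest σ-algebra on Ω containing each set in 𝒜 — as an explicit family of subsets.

Initial family (4 sets): { {}, { α, β, ε }, { α, β, γ, ζ }, Ω }.
Round 1: +3 →
  { δ, ε }  = { α, β, γ, ζ }ᶜ
  { γ, δ, ζ }  = { α, β, ε }ᶜ
  { α, β, γ, ε, ζ }  = { α, β, γ, ζ } ∪ { α, β, ε }
Round 2: +4 →
  { δ }  = { α, β, γ, ε, ζ }ᶜ
  { α, β, δ, ε }  = { δ, ε } ∪ { α, β, ε }
  { γ, δ, ε, ζ }  = { δ, ε } ∪ { γ, δ, ζ }
  { α, β, γ, δ, ζ }  = { γ, δ, ζ } ∪ { α, β, γ, ζ }
Round 3 adds 3:
  { ε }  = { α, β, γ, δ, ζ }ᶜ
  { α, β }  = { γ, δ, ε, ζ }ᶜ
  { γ, ζ }  = { α, β, δ, ε }ᶜ
Round 4 adds 2:
  { α, β, δ }  = { α, β } ∪ { δ }
  { γ, ε, ζ }  = { γ, ζ } ∪ { ε }
After Round 5 the family is unchanged; done.

σ(𝒜) = { {}, { δ }, { ε }, { α, β }, { γ, ζ }, { δ, ε }, { α, β, δ }, { α, β, ε }, { γ, δ, ζ }, { γ, ε, ζ }, { α, β, γ, ζ }, { α, β, δ, ε }, { γ, δ, ε, ζ }, { α, β, γ, δ, ζ }, { α, β, γ, ε, ζ }, Ω }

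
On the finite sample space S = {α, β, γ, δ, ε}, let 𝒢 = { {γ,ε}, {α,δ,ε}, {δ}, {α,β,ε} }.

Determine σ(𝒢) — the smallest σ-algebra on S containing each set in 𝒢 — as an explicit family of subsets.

|σ(𝒢)| = 32.  σ(𝒢) = { ∅, {α}, {β}, {γ}, {δ}, {ε}, {α,β}, {α,γ}, {α,δ}, {α,ε}, {β,γ}, {β,δ}, {β,ε}, {γ,δ}, {γ,ε}, {δ,ε}, {α,β,γ}, {α,β,δ}, {α,β,ε}, {α,γ,δ}, {α,γ,ε}, {α,δ,ε}, {β,γ,δ}, {β,γ,ε}, {β,δ,ε}, {γ,δ,ε}, {α,β,γ,δ}, {α,β,γ,ε}, {α,β,δ,ε}, {α,γ,δ,ε}, {β,γ,δ,ε}, S }

Trace:
Seed the family with 𝒢 together with ∅ and S: { ∅, {δ}, {γ,ε}, {α,β,ε}, {α,δ,ε}, S }.
Step 1: +7 →
  {β,γ}  = complement {α,δ,ε}
  {γ,δ}  = complement {α,β,ε}
  {α,β,δ}  = complement {γ,ε}
  {γ,δ,ε}  = {δ} ∪ {γ,ε}
  {α,β,γ,ε}  = complement {δ}
  {α,β,δ,ε}  = {α,δ,ε} ∪ {α,β,ε}
  {α,γ,δ,ε}  = {α,δ,ε} ∪ {γ,ε}
Step 2: 7 new —
  {β}  = complement {α,γ,δ,ε}
  {γ}  = complement {α,β,δ,ε}
  {α,β}  = complement {γ,δ,ε}
  {β,γ,δ}  = {γ,δ} ∪ {β,γ}
  {β,γ,ε}  = {β,γ} ∪ {γ,ε}
  {α,β,γ,δ}  = {γ,δ} ∪ {α,β,δ}
  {β,γ,δ,ε}  = {γ,δ,ε} ∪ {β,γ}
Step 3. New:
  {α}  = complement {β,γ,δ,ε}
  {ε}  = complement {α,β,γ,δ}
  {α,δ}  = complement {β,γ,ε}
  {α,ε}  = complement {β,γ,δ}
  {β,δ}  = {β} ∪ {δ}
  {α,β,γ}  = {α,β} ∪ {γ}
Step 4: 6 new —
  {α,γ}  = {γ} ∪ {α}
  {β,ε}  = {β} ∪ {ε}
  {δ,ε}  = complement {α,β,γ}
  {α,γ,δ}  = {γ,δ} ∪ {α,δ}
  {α,γ,ε}  = complement {β,δ}
  {β,δ,ε}  = {ε} ∪ {β,δ}
Step 5: already closed under ᶜ and ∪.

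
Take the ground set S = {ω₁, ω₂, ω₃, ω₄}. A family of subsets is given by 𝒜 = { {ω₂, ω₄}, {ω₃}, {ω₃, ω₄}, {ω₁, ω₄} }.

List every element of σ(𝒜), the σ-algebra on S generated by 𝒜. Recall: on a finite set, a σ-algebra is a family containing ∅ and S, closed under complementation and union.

σ(𝒜) = { {}, {ω₁}, {ω₂}, {ω₃}, {ω₄}, {ω₁, ω₂}, {ω₁, ω₃}, {ω₁, ω₄}, {ω₂, ω₃}, {ω₂, ω₄}, {ω₃, ω₄}, {ω₁, ω₂, ω₃}, {ω₁, ω₂, ω₄}, {ω₁, ω₃, ω₄}, {ω₂, ω₃, ω₄}, S }

Check:
Take S₀ = 𝒜 ∪ {∅, S} = { {}, {ω₃}, {ω₁, ω₄}, {ω₂, ω₄}, {ω₃, ω₄}, S }.
Pass 1 (6 new):
  {ω₁, ω₂}  = S∖{ω₃, ω₄}
  {ω₁, ω₃}  = S∖{ω₂, ω₄}
  {ω₂, ω₃}  = S∖{ω₁, ω₄}
  {ω₁, ω₂, ω₄}  = S∖{ω₃}
  {ω₁, ω₃, ω₄}  = {ω₃} ∪ {ω₁, ω₄}
  {ω₂, ω₃, ω₄}  = {ω₃} ∪ {ω₂, ω₄}
  [12 total]
Pass 2: 3 new —
  {ω₁}  = S∖{ω₂, ω₃, ω₄}
  {ω₂}  = S∖{ω₁, ω₃, ω₄}
  {ω₁, ω₂, ω₃}  = {ω₁, ω₂} ∪ {ω₃}
  [15 total]
Pass 3: 1 new —
  {ω₄}  = S∖{ω₁, ω₂, ω₃}
  [16 total]
Pass 4: stable.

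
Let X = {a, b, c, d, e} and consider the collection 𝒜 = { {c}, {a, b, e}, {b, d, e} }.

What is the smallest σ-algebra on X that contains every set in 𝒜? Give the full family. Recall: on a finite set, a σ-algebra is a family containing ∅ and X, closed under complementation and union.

Answer: σ(𝒜) = { {}, {a}, {c}, {d}, {a, c}, {a, d}, {b, e}, {c, d}, {a, b, e}, {a, c, d}, {b, c, e}, {b, d, e}, {a, b, c, e}, {a, b, d, e}, {b, c, d, e}, X }

Derivation:
Begin from { {}, {c}, {a, b, e}, {b, d, e}, X } (that is, 𝒜 plus ∅ and X).
Round 1: 5 new —
  {a, c}  = ᶜ of {b, d, e}
  {c, d}  = ᶜ of {a, b, e}
  {a, b, c, e}  = {c} ∪ {a, b, e}
  {a, b, d, e}  = ᶜ of {c}
  {b, c, d, e}  = {c} ∪ {b, d, e}
  |family| = 10
Round 2: 3 new —
  {a}  = ᶜ of {b, c, d, e}
  {d}  = ᶜ of {a, b, c, e}
  {a, c, d}  = {c, d} ∪ {a, c}
  |family| = 13
Round 3. New:
  {a, d}  = {d} ∪ {a}
  {b, e}  = ᶜ of {a, c, d}
  |family| = 15
Round 4: 1 new —
  {b, c, e}  = ᶜ of {a, d}
  |family| = 16
Round 5: closed — nothing new.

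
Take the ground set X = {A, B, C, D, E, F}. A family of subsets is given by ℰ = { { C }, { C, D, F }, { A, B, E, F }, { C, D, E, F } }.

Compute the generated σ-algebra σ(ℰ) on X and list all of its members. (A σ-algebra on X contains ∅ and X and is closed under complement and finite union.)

Answer: σ(ℰ) = { {}, { C }, { D }, { E }, { F }, { A, B }, { C, D }, { C, E }, { C, F }, { D, E }, { D, F }, { E, F }, { A, B, C }, { A, B, D }, { A, B, E }, { A, B, F }, { C, D, E }, { C, D, F }, { C, E, F }, { D, E, F }, { A, B, C, D }, { A, B, C, E }, { A, B, C, F }, { A, B, D, E }, { A, B, D, F }, { A, B, E, F }, { C, D, E, F }, { A, B, C, D, E }, { A, B, C, D, F }, { A, B, C, E, F }, { A, B, D, E, F }, X }

Check:
Take S₀ = ℰ ∪ {∅, X} = { {}, { C }, { C, D, F }, { A, B, E, F }, { C, D, E, F }, X }.
Pass 1: +5 →
  { A, B }  = ᶜ of { C, D, E, F }
  { C, D }  = ᶜ of { A, B, E, F }
  { A, B, E }  = ᶜ of { C, D, F }
  { A, B, C, E, F }  = { C } ∪ { A, B, E, F }
  { A, B, D, E, F }  = ᶜ of { C }
  (now 11)
Pass 2: 6 new —
  { D }  = ᶜ of { A, B, C, E, F }
  { A, B, C }  = { A, B } ∪ { C }
  { A, B, C, D }  = { C, D } ∪ { A, B }
  { A, B, C, E }  = { C } ∪ { A, B, E }
  { A, B, C, D, E }  = { C, D } ∪ { A, B, E }
  { A, B, C, D, F }  = { A, B } ∪ { C, D, F }
  (now 17)
Pass 3. New:
  { E }  = ᶜ of { A, B, C, D, F }
  { F }  = ᶜ of { A, B, C, D, E }
  { D, F }  = ᶜ of { A, B, C, E }
  { E, F }  = ᶜ of { A, B, C, D }
  { A, B, D }  = { A, B } ∪ { D }
  { D, E, F }  = ᶜ of { A, B, C }
  { A, B, D, E }  = { A, B, E } ∪ { D }
  (now 24)
Pass 4: +8 →
  { C, E }  = { E } ∪ { C }
  { C, F }  = ᶜ of { A, B, D, E }
  { D, E }  = { E } ∪ { D }
  { A, B, F }  = { A, B } ∪ { F }
  { C, D, E }  = { C, D } ∪ { E }
  { C, E, F }  = ᶜ of { A, B, D }
  { A, B, C, F }  = { A, B, C } ∪ { F }
  { A, B, D, F }  = { A, B } ∪ { D, F }
  (now 32)
After Pass 5 the family is unchanged; done.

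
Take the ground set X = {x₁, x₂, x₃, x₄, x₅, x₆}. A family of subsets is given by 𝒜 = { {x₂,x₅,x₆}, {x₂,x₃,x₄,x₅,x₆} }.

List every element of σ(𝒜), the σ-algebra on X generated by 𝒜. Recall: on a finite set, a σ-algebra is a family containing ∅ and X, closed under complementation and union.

Begin from { {}, {x₂,x₅,x₆}, {x₂,x₃,x₄,x₅,x₆}, X } (that is, 𝒜 plus ∅ and X).
Step 1. New:
  {x₁}  = complement {x₂,x₃,x₄,x₅,x₆}
  {x₁,x₃,x₄}  = complement {x₂,x₅,x₆}
  |family| = 6
Step 2: 1 new —
  {x₁,x₂,x₅,x₆}  = {x₂,x₅,x₆} ∪ {x₁}
  |family| = 7
Step 3: +1 →
  {x₃,x₄}  = complement {x₁,x₂,x₅,x₆}
  |family| = 8
Step 4: stable.

Hence σ(𝒜) has 8 members: { {}, {x₁}, {x₃,x₄}, {x₁,x₃,x₄}, {x₂,x₅,x₆}, {x₁,x₂,x₅,x₆}, {x₂,x₃,x₄,x₅,x₆}, X }.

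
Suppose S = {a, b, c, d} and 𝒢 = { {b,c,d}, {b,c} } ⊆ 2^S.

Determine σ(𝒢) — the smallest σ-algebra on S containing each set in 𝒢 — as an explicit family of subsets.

|σ(𝒢)| = 8.  σ(𝒢) = { ∅, {a}, {d}, {a,d}, {b,c}, {a,b,c}, {b,c,d}, S }

Trace:
Seed the family with 𝒢 together with ∅ and S: { ∅, {b,c}, {b,c,d}, S }.
Pass 1 (2 new):
  {a}  = complement {b,c,d}
  {a,d}  = complement {b,c}
  [6 total]
Pass 2 (1 new):
  {a,b,c}  = {b,c} ∪ {a}
  [7 total]
Pass 3 adds 1:
  {d}  = complement {a,b,c}
  [8 total]
Pass 4: closed — nothing new.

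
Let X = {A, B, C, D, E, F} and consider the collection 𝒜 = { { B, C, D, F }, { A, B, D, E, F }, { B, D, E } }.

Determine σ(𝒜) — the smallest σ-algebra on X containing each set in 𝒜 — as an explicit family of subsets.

σ(𝒜) (32 sets): { ∅, { A }, { C }, { E }, { F }, { A, C }, { A, E }, { A, F }, { B, D }, { C, E }, { C, F }, { E, F }, { A, B, D }, { A, C, E }, { A, C, F }, { A, E, F }, { B, C, D }, { B, D, E }, { B, D, F }, { C, E, F }, { A, B, C, D }, { A, B, D, E }, { A, B, D, F }, { A, C, E, F }, { B, C, D, E }, { B, C, D, F }, { B, D, E, F }, { A, B, C, D, E }, { A, B, C, D, F }, { A, B, D, E, F }, { B, C, D, E, F }, X }

Trace:
Take S₀ = 𝒜 ∪ {∅, X} = { ∅, { B, D, E }, { B, C, D, F }, { A, B, D, E, F }, X }.
Step 1 (4 new):
  { C }  = complement { A, B, D, E, F }
  { A, E }  = complement { B, C, D, F }
  { A, C, F }  = complement { B, D, E }
  { B, C, D, E, F }  = { B, C, D, F } ∪ { B, D, E }
  (now 9)
Step 2: +6 →
  { A }  = complement { B, C, D, E, F }
  { A, C, E }  = { C } ∪ { A, E }
  { A, B, D, E }  = { A, E } ∪ { B, D, E }
  { A, C, E, F }  = { A, C, F } ∪ { A, E }
  { B, C, D, E }  = { C } ∪ { B, D, E }
  { A, B, C, D, F }  = { A, C, F } ∪ { B, C, D, F }
  (now 15)
Step 3: 7 new —
  { E }  = complement { A, B, C, D, F }
  { A, C }  = { C } ∪ { A }
  { A, F }  = complement { B, C, D, E }
  { B, D }  = complement { A, C, E, F }
  { C, F }  = complement { A, B, D, E }
  { B, D, F }  = complement { A, C, E }
  { A, B, C, D, E }  = { C } ∪ { A, B, D, E }
  (now 22)
Step 4: +9 →
  { F }  = complement { A, B, C, D, E }
  { C, E }  = { E } ∪ { C }
  { A, B, D }  = { B, D } ∪ { A }
  { A, E, F }  = { A, F } ∪ { A, E }
  { B, C, D }  = { B, D } ∪ { C }
  { C, E, F }  = { E } ∪ { C, F }
  { A, B, C, D }  = { A, C } ∪ { B, D }
  { A, B, D, F }  = { B, D, F } ∪ { A, F }
  { B, D, E, F }  = complement { A, C }
  (now 31)
Step 5. New:
  { E, F }  = complement { A, B, C, D }
  (now 32)
Step 6: stable.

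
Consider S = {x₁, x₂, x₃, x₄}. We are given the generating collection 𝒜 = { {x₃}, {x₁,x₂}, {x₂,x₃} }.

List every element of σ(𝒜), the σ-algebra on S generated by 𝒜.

Seed the family with 𝒜 together with ∅ and S: { {}, {x₃}, {x₁,x₂}, {x₂,x₃}, S }.
Step 1: 4 new —
  {x₁,x₄}  = complement {x₂,x₃}
  {x₃,x₄}  = complement {x₁,x₂}
  {x₁,x₂,x₃}  = {x₃} ∪ {x₁,x₂}
  {x₁,x₂,x₄}  = complement {x₃}
  [9 total]
Step 2 adds 3:
  {x₄}  = complement {x₁,x₂,x₃}
  {x₁,x₃,x₄}  = {x₃,x₄} ∪ {x₁,x₄}
  {x₂,x₃,x₄}  = {x₃,x₄} ∪ {x₂,x₃}
  [12 total]
Step 3: 2 new —
  {x₁}  = complement {x₂,x₃,x₄}
  {x₂}  = complement {x₁,x₃,x₄}
  [14 total]
Step 4: 2 new —
  {x₁,x₃}  = {x₃} ∪ {x₁}
  {x₂,x₄}  = {x₄} ∪ {x₂}
  [16 total]
Step 5 adds nothing — fixpoint reached.

Therefore σ(𝒜) = { {}, {x₁}, {x₂}, {x₃}, {x₄}, {x₁,x₂}, {x₁,x₃}, {x₁,x₄}, {x₂,x₃}, {x₂,x₄}, {x₃,x₄}, {x₁,x₂,x₃}, {x₁,x₂,x₄}, {x₁,x₃,x₄}, {x₂,x₃,x₄}, S } (|σ(𝒜)| = 16).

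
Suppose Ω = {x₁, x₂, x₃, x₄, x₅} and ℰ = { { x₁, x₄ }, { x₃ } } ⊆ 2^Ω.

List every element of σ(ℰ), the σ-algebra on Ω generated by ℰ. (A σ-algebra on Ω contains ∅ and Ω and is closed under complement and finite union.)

σ(ℰ) (8 sets): { {}, { x₃ }, { x₁, x₄ }, { x₂, x₅ }, { x₁, x₃, x₄ }, { x₂, x₃, x₅ }, { x₁, x₂, x₄, x₅ }, Ω }

Working:
Begin from { {}, { x₃ }, { x₁, x₄ }, Ω } (that is, ℰ plus ∅ and Ω).
Pass 1. New:
  { x₁, x₃, x₄ }  = { x₃ } ∪ { x₁, x₄ }
  { x₂, x₃, x₅ }  = ᶜ of { x₁, x₄ }
  { x₁, x₂, x₄, x₅ }  = ᶜ of { x₃ }
  |family| = 7
Pass 2 adds 1:
  { x₂, x₅ }  = ᶜ of { x₁, x₃, x₄ }
  |family| = 8
Pass 3 adds nothing — fixpoint reached.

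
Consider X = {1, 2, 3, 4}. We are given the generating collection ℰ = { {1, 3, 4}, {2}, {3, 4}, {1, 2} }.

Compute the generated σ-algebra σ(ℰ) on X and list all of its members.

Seed the family with ℰ together with ∅ and X: { ∅, {2}, {1, 2}, {3, 4}, {1, 3, 4}, X }.
Step 1: +1 →
  {2, 3, 4}  = {3, 4} ∪ {2}
  — 7 sets.
Step 2 adds 1:
  {1}  = complement {2, 3, 4}
  — 8 sets.
Step 3: closed — nothing new.

Therefore σ(ℰ) = { ∅, {1}, {2}, {1, 2}, {3, 4}, {1, 3, 4}, {2, 3, 4}, X } (|σ(ℰ)| = 8).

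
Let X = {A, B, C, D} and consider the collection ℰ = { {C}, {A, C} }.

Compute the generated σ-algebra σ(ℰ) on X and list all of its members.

Seed the family with ℰ together with ∅ and X: { ∅, {C}, {A, C}, X }.
Step 1. New:
  {B, D}  = complement {A, C}
  {A, B, D}  = complement {C}
  — 6 sets.
Step 2: +1 →
  {B, C, D}  = {C} ∪ {B, D}
  — 7 sets.
Step 3 adds 1:
  {A}  = complement {B, C, D}
  — 8 sets.
After Step 4 the family is unchanged; done.

Therefore σ(ℰ) = { ∅, {A}, {C}, {A, C}, {B, D}, {A, B, D}, {B, C, D}, X } (|σ(ℰ)| = 8).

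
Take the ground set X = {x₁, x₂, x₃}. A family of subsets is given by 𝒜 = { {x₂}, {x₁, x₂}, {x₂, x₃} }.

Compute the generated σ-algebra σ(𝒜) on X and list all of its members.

Answer: σ(𝒜) = { ∅, {x₁}, {x₂}, {x₃}, {x₁, x₂}, {x₁, x₃}, {x₂, x₃}, X }

Derivation:
Take S₀ = 𝒜 ∪ {∅, X} = { ∅, {x₂}, {x₁, x₂}, {x₂, x₃}, X }.
Step 1. New:
  {x₁}  = X∖{x₂, x₃}
  {x₃}  = X∖{x₁, x₂}
  {x₁, x₃}  = X∖{x₂}
Step 2: already closed under ᶜ and ∪.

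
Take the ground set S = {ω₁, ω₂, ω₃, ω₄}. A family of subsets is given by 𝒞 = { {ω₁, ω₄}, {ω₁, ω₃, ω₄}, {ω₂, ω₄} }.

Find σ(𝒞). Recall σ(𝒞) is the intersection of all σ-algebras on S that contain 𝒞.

Answer: σ(𝒞) = { {}, {ω₁}, {ω₂}, {ω₃}, {ω₄}, {ω₁, ω₂}, {ω₁, ω₃}, {ω₁, ω₄}, {ω₂, ω₃}, {ω₂, ω₄}, {ω₃, ω₄}, {ω₁, ω₂, ω₃}, {ω₁, ω₂, ω₄}, {ω₁, ω₃, ω₄}, {ω₂, ω₃, ω₄}, S }

Trace:
Start: 𝒞 ∪ {∅, S} = { {}, {ω₁, ω₄}, {ω₂, ω₄}, {ω₁, ω₃, ω₄}, S }.
Iteration 1: +4 →
  {ω₂}  = S∖{ω₁, ω₃, ω₄}
  {ω₁, ω₃}  = S∖{ω₂, ω₄}
  {ω₂, ω₃}  = S∖{ω₁, ω₄}
  {ω₁, ω₂, ω₄}  = {ω₁, ω₄} ∪ {ω₂, ω₄}
  — 9 sets.
Iteration 2: 3 new —
  {ω₃}  = S∖{ω₁, ω₂, ω₄}
  {ω₁, ω₂, ω₃}  = {ω₂} ∪ {ω₁, ω₃}
  {ω₂, ω₃, ω₄}  = {ω₂, ω₃} ∪ {ω₂, ω₄}
  — 12 sets.
Iteration 3. New:
  {ω₁}  = S∖{ω₂, ω₃, ω₄}
  {ω₄}  = S∖{ω₁, ω₂, ω₃}
  — 14 sets.
Iteration 4: 2 new —
  {ω₁, ω₂}  = {ω₂} ∪ {ω₁}
  {ω₃, ω₄}  = {ω₃} ∪ {ω₄}
  — 16 sets.
Iteration 5: closed — nothing new.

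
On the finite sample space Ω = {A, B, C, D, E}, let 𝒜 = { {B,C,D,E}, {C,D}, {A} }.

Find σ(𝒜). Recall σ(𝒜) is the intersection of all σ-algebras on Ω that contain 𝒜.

Seed the family with 𝒜 together with ∅ and Ω: { {}, {A}, {C,D}, {B,C,D,E}, Ω }.
Iteration 1 adds 2:
  {A,B,E}  = complement {C,D}
  {A,C,D}  = {C,D} ∪ {A}
  — 7 sets.
Iteration 2. New:
  {B,E}  = complement {A,C,D}
  — 8 sets.
Iteration 3: no new sets; the family is a σ-algebra.

σ(𝒜) = { {}, {A}, {B,E}, {C,D}, {A,B,E}, {A,C,D}, {B,C,D,E}, Ω }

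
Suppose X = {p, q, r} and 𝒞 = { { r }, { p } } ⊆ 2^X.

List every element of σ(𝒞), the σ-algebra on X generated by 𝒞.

Initial family (4 sets): { {}, { p }, { r }, X }.
Pass 1 (3 new):
  { p, q }  = { r }ᶜ
  { p, r }  = { r } ∪ { p }
  { q, r }  = { p }ᶜ
  |family| = 7
Pass 2 adds 1:
  { q }  = { p, r }ᶜ
  |family| = 8
Pass 3 adds nothing — fixpoint reached.

|σ(𝒞)| = 8.  σ(𝒞) = { {}, { p }, { q }, { r }, { p, q }, { p, r }, { q, r }, X }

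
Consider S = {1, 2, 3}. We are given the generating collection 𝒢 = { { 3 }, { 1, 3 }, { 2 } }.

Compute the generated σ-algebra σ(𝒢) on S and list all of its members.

σ(𝒢) = { ∅, { 1 }, { 2 }, { 3 }, { 1, 2 }, { 1, 3 }, { 2, 3 }, S }

Check:
Take S₀ = 𝒢 ∪ {∅, S} = { ∅, { 2 }, { 3 }, { 1, 3 }, S }.
Round 1: +2 →
  { 1, 2 }  = ᶜ of { 3 }
  { 2, 3 }  = { 3 } ∪ { 2 }
  |family| = 7
Round 2 adds 1:
  { 1 }  = ᶜ of { 2, 3 }
  |family| = 8
Round 3: closed — nothing new.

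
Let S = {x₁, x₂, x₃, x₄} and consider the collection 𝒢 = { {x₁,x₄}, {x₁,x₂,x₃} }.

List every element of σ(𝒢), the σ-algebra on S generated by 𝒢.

|σ(𝒢)| = 8.  σ(𝒢) = { ∅, {x₁}, {x₄}, {x₁,x₄}, {x₂,x₃}, {x₁,x₂,x₃}, {x₂,x₃,x₄}, S }

Working:
Begin from { ∅, {x₁,x₄}, {x₁,x₂,x₃}, S } (that is, 𝒢 plus ∅ and S).
Step 1. New:
  {x₄}  = ᶜ of {x₁,x₂,x₃}
  {x₂,x₃}  = ᶜ of {x₁,x₄}
  (now 6)
Step 2. New:
  {x₂,x₃,x₄}  = {x₂,x₃} ∪ {x₄}
  (now 7)
Step 3: +1 →
  {x₁}  = ᶜ of {x₂,x₃,x₄}
  (now 8)
Step 4: stable.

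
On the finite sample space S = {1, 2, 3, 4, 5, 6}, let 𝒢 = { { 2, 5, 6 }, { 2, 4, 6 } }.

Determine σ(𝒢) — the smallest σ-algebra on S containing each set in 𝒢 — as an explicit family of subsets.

|σ(𝒢)| = 16.  σ(𝒢) = { {  }, { 4 }, { 5 }, { 1, 3 }, { 2, 6 }, { 4, 5 }, { 1, 3, 4 }, { 1, 3, 5 }, { 2, 4, 6 }, { 2, 5, 6 }, { 1, 2, 3, 6 }, { 1, 3, 4, 5 }, { 2, 4, 5, 6 }, { 1, 2, 3, 4, 6 }, { 1, 2, 3, 5, 6 }, S }

Check:
Initial family (4 sets): { {  }, { 2, 4, 6 }, { 2, 5, 6 }, S }.
Pass 1. New:
  { 1, 3, 4 }  = ᶜ of { 2, 5, 6 }
  { 1, 3, 5 }  = ᶜ of { 2, 4, 6 }
  { 2, 4, 5, 6 }  = { 2, 4, 6 } ∪ { 2, 5, 6 }
  |family| = 7
Pass 2: 4 new —
  { 1, 3 }  = ᶜ of { 2, 4, 5, 6 }
  { 1, 3, 4, 5 }  = { 1, 3, 4 } ∪ { 1, 3, 5 }
  { 1, 2, 3, 4, 6 }  = { 2, 4, 6 } ∪ { 1, 3, 4 }
  { 1, 2, 3, 5, 6 }  = { 1, 3, 5 } ∪ { 2, 5, 6 }
  |family| = 11
Pass 3: 3 new —
  { 4 }  = ᶜ of { 1, 2, 3, 5, 6 }
  { 5 }  = ᶜ of { 1, 2, 3, 4, 6 }
  { 2, 6 }  = ᶜ of { 1, 3, 4, 5 }
  |family| = 14
Pass 4 adds 2:
  { 4, 5 }  = { 4 } ∪ { 5 }
  { 1, 2, 3, 6 }  = { 1, 3 } ∪ { 2, 6 }
  |family| = 16
Pass 5: closed — nothing new.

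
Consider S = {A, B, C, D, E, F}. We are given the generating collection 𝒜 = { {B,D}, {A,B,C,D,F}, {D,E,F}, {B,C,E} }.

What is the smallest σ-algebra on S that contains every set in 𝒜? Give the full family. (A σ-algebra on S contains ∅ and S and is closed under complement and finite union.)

Initial family (6 sets): { {}, {B,D}, {B,C,E}, {D,E,F}, {A,B,C,D,F}, S }.
Iteration 1 (7 new):
  {E}  = complement {A,B,C,D,F}
  {A,B,C}  = complement {D,E,F}
  {A,D,F}  = complement {B,C,E}
  {A,C,E,F}  = complement {B,D}
  {B,C,D,E}  = {B,C,E} ∪ {B,D}
  {B,D,E,F}  = {D,E,F} ∪ {B,D}
  {B,C,D,E,F}  = {B,C,E} ∪ {D,E,F}
  |family| = 13
Iteration 2: 12 new —
  {A}  = complement {B,C,D,E,F}
  {A,C}  = complement {B,D,E,F}
  {A,F}  = complement {B,C,D,E}
  {B,D,E}  = {E} ∪ {B,D}
  {A,B,C,D}  = {A,B,C} ∪ {B,D}
  {A,B,C,E}  = {A,B,C} ∪ {E}
  {A,B,D,F}  = {A,D,F} ∪ {B,D}
  {A,D,E,F}  = {A,D,F} ∪ {E}
  {A,B,C,D,E}  = {A,B,C} ∪ {B,C,D,E}
  {A,B,C,E,F}  = {A,C,E,F} ∪ {A,B,C}
  {A,B,D,E,F}  = {A,D,F} ∪ {B,D,E,F}
  {A,C,D,E,F}  = {A,C,E,F} ∪ {A,D,F}
  |family| = 25
Iteration 3. New:
  {B}  = complement {A,C,D,E,F}
  {C}  = complement {A,B,D,E,F}
  {D}  = complement {A,B,C,E,F}
  {F}  = complement {A,B,C,D,E}
  {A,E}  = {E} ∪ {A}
  {B,C}  = complement {A,D,E,F}
  {C,E}  = complement {A,B,D,F}
  {D,F}  = complement {A,B,C,E}
  {E,F}  = complement {A,B,C,D}
  {A,B,D}  = {B,D} ∪ {A}
  {A,C,E}  = {A,C} ∪ {E}
  {A,C,F}  = complement {B,D,E}
  {A,E,F}  = {A,F} ∪ {E}
  {A,B,C,F}  = {A,F} ∪ {A,B,C}
  {A,B,D,E}  = {B,D,E} ∪ {A}
  {A,C,D,F}  = {A,D,F} ∪ {A,C}
  |family| = 41
Iteration 4. New:
  {A,B}  = {B} ∪ {A}
  {A,D}  = {D} ∪ {A}
  {B,E}  = complement {A,C,D,F}
  {B,F}  = {B} ∪ {F}
  {C,D}  = {C} ∪ {D}
  {C,F}  = complement {A,B,D,E}
  {D,E}  = complement {A,B,C,F}
  {A,B,E}  = {B} ∪ {A,E}
  {A,B,F}  = {A,F} ∪ {B}
  {A,C,D}  = {A,C} ∪ {D}
  {A,D,E}  = {D} ∪ {A,E}
  {B,C,D}  = complement {A,E,F}
  {B,C,F}  = {B,C} ∪ {F}
  {B,D,F}  = complement {A,C,E}
  {B,E,F}  = {B} ∪ {E,F}
  {C,D,E}  = {C,E} ∪ {D}
  {C,D,F}  = {C} ∪ {D,F}
  {C,E,F}  = complement {A,B,D}
  {A,B,E,F}  = {B} ∪ {A,E,F}
  {A,C,D,E}  = {A,C,E} ∪ {D}
  {B,C,D,F}  = complement {A,E}
  {B,C,E,F}  = {B,C} ∪ {E,F}
  {C,D,E,F}  = {C,E} ∪ {D,E,F}
  |family| = 64
After Iteration 5 the family is unchanged; done.

Therefore σ(𝒜) = { {}, {A}, {B}, {C}, {D}, {E}, {F}, {A,B}, {A,C}, {A,D}, {A,E}, {A,F}, {B,C}, {B,D}, {B,E}, {B,F}, {C,D}, {C,E}, {C,F}, {D,E}, {D,F}, {E,F}, {A,B,C}, {A,B,D}, {A,B,E}, {A,B,F}, {A,C,D}, {A,C,E}, {A,C,F}, {A,D,E}, {A,D,F}, {A,E,F}, {B,C,D}, {B,C,E}, {B,C,F}, {B,D,E}, {B,D,F}, {B,E,F}, {C,D,E}, {C,D,F}, {C,E,F}, {D,E,F}, {A,B,C,D}, {A,B,C,E}, {A,B,C,F}, {A,B,D,E}, {A,B,D,F}, {A,B,E,F}, {A,C,D,E}, {A,C,D,F}, {A,C,E,F}, {A,D,E,F}, {B,C,D,E}, {B,C,D,F}, {B,C,E,F}, {B,D,E,F}, {C,D,E,F}, {A,B,C,D,E}, {A,B,C,D,F}, {A,B,C,E,F}, {A,B,D,E,F}, {A,C,D,E,F}, {B,C,D,E,F}, S } (|σ(𝒜)| = 64).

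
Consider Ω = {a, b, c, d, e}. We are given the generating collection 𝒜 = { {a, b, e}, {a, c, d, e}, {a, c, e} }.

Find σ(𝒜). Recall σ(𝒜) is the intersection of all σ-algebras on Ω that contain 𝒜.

Take S₀ = 𝒜 ∪ {∅, Ω} = { {}, {a, b, e}, {a, c, e}, {a, c, d, e}, Ω }.
Iteration 1. New:
  {b}  = Ω∖{a, c, d, e}
  {b, d}  = Ω∖{a, c, e}
  {c, d}  = Ω∖{a, b, e}
  {a, b, c, e}  = {a, b, e} ∪ {a, c, e}
  (now 9)
Iteration 2: 3 new —
  {d}  = Ω∖{a, b, c, e}
  {b, c, d}  = {c, d} ∪ {b}
  {a, b, d, e}  = {a, b, e} ∪ {b, d}
  (now 12)
Iteration 3 (2 new):
  {c}  = Ω∖{a, b, d, e}
  {a, e}  = Ω∖{b, c, d}
  (now 14)
Iteration 4 (2 new):
  {b, c}  = {c} ∪ {b}
  {a, d, e}  = {a, e} ∪ {d}
  (now 16)
Iteration 5 adds nothing — fixpoint reached.

Hence σ(𝒜) has 16 members: { {}, {b}, {c}, {d}, {a, e}, {b, c}, {b, d}, {c, d}, {a, b, e}, {a, c, e}, {a, d, e}, {b, c, d}, {a, b, c, e}, {a, b, d, e}, {a, c, d, e}, Ω }.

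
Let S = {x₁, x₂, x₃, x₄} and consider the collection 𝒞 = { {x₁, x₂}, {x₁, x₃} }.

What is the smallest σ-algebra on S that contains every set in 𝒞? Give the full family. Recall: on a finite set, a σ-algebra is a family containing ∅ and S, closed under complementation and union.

σ(𝒞) = { ∅, {x₁}, {x₂}, {x₃}, {x₄}, {x₁, x₂}, {x₁, x₃}, {x₁, x₄}, {x₂, x₃}, {x₂, x₄}, {x₃, x₄}, {x₁, x₂, x₃}, {x₁, x₂, x₄}, {x₁, x₃, x₄}, {x₂, x₃, x₄}, S }

Derivation:
Start: 𝒞 ∪ {∅, S} = { ∅, {x₁, x₂}, {x₁, x₃}, S }.
Iteration 1: +3 →
  {x₂, x₄}  = ᶜ of {x₁, x₃}
  {x₃, x₄}  = ᶜ of {x₁, x₂}
  {x₁, x₂, x₃}  = {x₁, x₂} ∪ {x₁, x₃}
  — 7 sets.
Iteration 2 adds 4:
  {x₄}  = ᶜ of {x₁, x₂, x₃}
  {x₁, x₂, x₄}  = {x₁, x₂} ∪ {x₂, x₄}
  {x₁, x₃, x₄}  = {x₃, x₄} ∪ {x₁, x₃}
  {x₂, x₃, x₄}  = {x₃, x₄} ∪ {x₂, x₄}
  — 11 sets.
Iteration 3 (3 new):
  {x₁}  = ᶜ of {x₂, x₃, x₄}
  {x₂}  = ᶜ of {x₁, x₃, x₄}
  {x₃}  = ᶜ of {x₁, x₂, x₄}
  — 14 sets.
Iteration 4 adds 2:
  {x₁, x₄}  = {x₄} ∪ {x₁}
  {x₂, x₃}  = {x₃} ∪ {x₂}
  — 16 sets.
Iteration 5: already closed under ᶜ and ∪.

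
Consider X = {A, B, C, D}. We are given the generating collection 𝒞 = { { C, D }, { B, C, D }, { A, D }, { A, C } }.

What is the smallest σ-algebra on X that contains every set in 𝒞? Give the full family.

Begin from { ∅, { A, C }, { A, D }, { C, D }, { B, C, D }, X } (that is, 𝒞 plus ∅ and X).
Step 1 (5 new):
  { A }  = ᶜ of { B, C, D }
  { A, B }  = ᶜ of { C, D }
  { B, C }  = ᶜ of { A, D }
  { B, D }  = ᶜ of { A, C }
  { A, C, D }  = { C, D } ∪ { A, D }
  |family| = 11
Step 2: +3 →
  { B }  = ᶜ of { A, C, D }
  { A, B, C }  = { A, B } ∪ { B, C }
  { A, B, D }  = { A, B } ∪ { A, D }
  |family| = 14
Step 3: +2 →
  { C }  = ᶜ of { A, B, D }
  { D }  = ᶜ of { A, B, C }
  |family| = 16
Step 4: already closed under ᶜ and ∪.

|σ(𝒞)| = 16.  σ(𝒞) = { ∅, { A }, { B }, { C }, { D }, { A, B }, { A, C }, { A, D }, { B, C }, { B, D }, { C, D }, { A, B, C }, { A, B, D }, { A, C, D }, { B, C, D }, X }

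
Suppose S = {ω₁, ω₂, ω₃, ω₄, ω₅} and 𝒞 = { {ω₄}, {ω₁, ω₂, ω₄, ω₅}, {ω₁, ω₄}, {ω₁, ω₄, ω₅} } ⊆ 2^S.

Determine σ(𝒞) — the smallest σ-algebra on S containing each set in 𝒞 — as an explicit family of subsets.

Initial family (6 sets): { ∅, {ω₄}, {ω₁, ω₄}, {ω₁, ω₄, ω₅}, {ω₁, ω₂, ω₄, ω₅}, S }.
Iteration 1 adds 4:
  {ω₃}  = {ω₁, ω₂, ω₄, ω₅}ᶜ
  {ω₂, ω₃}  = {ω₁, ω₄, ω₅}ᶜ
  {ω₂, ω₃, ω₅}  = {ω₁, ω₄}ᶜ
  {ω₁, ω₂, ω₃, ω₅}  = {ω₄}ᶜ
  (now 10)
Iteration 2 adds 6:
  {ω₃, ω₄}  = {ω₃} ∪ {ω₄}
  {ω₁, ω₃, ω₄}  = {ω₃} ∪ {ω₁, ω₄}
  {ω₂, ω₃, ω₄}  = {ω₂, ω₃} ∪ {ω₄}
  {ω₁, ω₂, ω₃, ω₄}  = {ω₁, ω₄} ∪ {ω₂, ω₃}
  {ω₁, ω₃, ω₄, ω₅}  = {ω₁, ω₄, ω₅} ∪ {ω₃}
  {ω₂, ω₃, ω₄, ω₅}  = {ω₂, ω₃, ω₅} ∪ {ω₄}
  (now 16)
Iteration 3: 6 new —
  {ω₁}  = {ω₂, ω₃, ω₄, ω₅}ᶜ
  {ω₂}  = {ω₁, ω₃, ω₄, ω₅}ᶜ
  {ω₅}  = {ω₁, ω₂, ω₃, ω₄}ᶜ
  {ω₁, ω₅}  = {ω₂, ω₃, ω₄}ᶜ
  {ω₂, ω₅}  = {ω₁, ω₃, ω₄}ᶜ
  {ω₁, ω₂, ω₅}  = {ω₃, ω₄}ᶜ
  (now 22)
Iteration 4 (10 new):
  {ω₁, ω₂}  = {ω₂} ∪ {ω₁}
  {ω₁, ω₃}  = {ω₃} ∪ {ω₁}
  {ω₂, ω₄}  = {ω₂} ∪ {ω₄}
  {ω₃, ω₅}  = {ω₅} ∪ {ω₃}
  {ω₄, ω₅}  = {ω₅} ∪ {ω₄}
  {ω₁, ω₂, ω₃}  = {ω₂, ω₃} ∪ {ω₁}
  {ω₁, ω₂, ω₄}  = {ω₂} ∪ {ω₁, ω₄}
  {ω₁, ω₃, ω₅}  = {ω₃} ∪ {ω₁, ω₅}
  {ω₂, ω₄, ω₅}  = {ω₂, ω₅} ∪ {ω₄}
  {ω₃, ω₄, ω₅}  = {ω₃, ω₄} ∪ {ω₅}
  (now 32)
Iteration 5: no new sets; the family is a σ-algebra.

Hence σ(𝒞) has 32 members: { ∅, {ω₁}, {ω₂}, {ω₃}, {ω₄}, {ω₅}, {ω₁, ω₂}, {ω₁, ω₃}, {ω₁, ω₄}, {ω₁, ω₅}, {ω₂, ω₃}, {ω₂, ω₄}, {ω₂, ω₅}, {ω₃, ω₄}, {ω₃, ω₅}, {ω₄, ω₅}, {ω₁, ω₂, ω₃}, {ω₁, ω₂, ω₄}, {ω₁, ω₂, ω₅}, {ω₁, ω₃, ω₄}, {ω₁, ω₃, ω₅}, {ω₁, ω₄, ω₅}, {ω₂, ω₃, ω₄}, {ω₂, ω₃, ω₅}, {ω₂, ω₄, ω₅}, {ω₃, ω₄, ω₅}, {ω₁, ω₂, ω₃, ω₄}, {ω₁, ω₂, ω₃, ω₅}, {ω₁, ω₂, ω₄, ω₅}, {ω₁, ω₃, ω₄, ω₅}, {ω₂, ω₃, ω₄, ω₅}, S }.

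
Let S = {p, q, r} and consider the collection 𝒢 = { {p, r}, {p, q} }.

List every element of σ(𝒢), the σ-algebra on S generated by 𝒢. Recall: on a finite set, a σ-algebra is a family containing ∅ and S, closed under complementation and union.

σ(𝒢) = { {}, {p}, {q}, {r}, {p, q}, {p, r}, {q, r}, S }

Check:
Seed the family with 𝒢 together with ∅ and S: { {}, {p, q}, {p, r}, S }.
Iteration 1 adds 2:
  {q}  = ᶜ of {p, r}
  {r}  = ᶜ of {p, q}
Iteration 2 adds 1:
  {q, r}  = {r} ∪ {q}
Iteration 3. New:
  {p}  = ᶜ of {q, r}
After Iteration 4 the family is unchanged; done.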